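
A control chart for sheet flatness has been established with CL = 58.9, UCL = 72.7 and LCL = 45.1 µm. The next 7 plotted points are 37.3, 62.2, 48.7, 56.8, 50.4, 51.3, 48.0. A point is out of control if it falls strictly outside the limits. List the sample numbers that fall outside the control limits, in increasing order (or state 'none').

Compare each point to [45.1, 72.7]: sample 1 = 37.3 < LCL.

1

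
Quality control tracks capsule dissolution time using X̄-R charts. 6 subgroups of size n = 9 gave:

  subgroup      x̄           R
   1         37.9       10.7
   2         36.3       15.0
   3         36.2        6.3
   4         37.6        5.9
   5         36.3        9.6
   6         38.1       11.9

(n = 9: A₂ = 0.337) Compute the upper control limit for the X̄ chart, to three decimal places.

X̄̄ = (37.9 + 36.3 + 36.2 + 37.6 + 36.3 + 38.1) / 6 = 222.4000 / 6 = 37.0667
R̄ = (10.7 + 15.0 + 6.3 + 5.9 + 9.6 + 11.9) / 6 = 59.4000 / 6 = 9.9000
UCL = X̄̄ + A₂·R̄ = 37.0667 + 0.337 × 9.9000 = 40.4030

40.403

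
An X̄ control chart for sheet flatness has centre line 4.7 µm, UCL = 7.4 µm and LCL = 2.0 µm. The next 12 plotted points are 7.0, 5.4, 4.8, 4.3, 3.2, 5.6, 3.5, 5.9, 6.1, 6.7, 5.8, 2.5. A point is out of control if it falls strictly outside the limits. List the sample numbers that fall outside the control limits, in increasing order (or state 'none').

All 12 points lie within [2.0, 7.4].

none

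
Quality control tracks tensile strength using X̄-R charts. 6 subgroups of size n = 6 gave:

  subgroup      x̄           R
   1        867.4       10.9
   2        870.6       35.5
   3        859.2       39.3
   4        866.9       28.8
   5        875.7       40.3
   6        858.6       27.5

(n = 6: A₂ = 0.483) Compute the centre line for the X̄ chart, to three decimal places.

866.400

X̄̄ = (867.4 + 870.6 + 859.2 + 866.9 + 875.7 + 858.6) / 6 = 5198.4000 / 6 = 866.4000
CL = X̄̄ = 866.4000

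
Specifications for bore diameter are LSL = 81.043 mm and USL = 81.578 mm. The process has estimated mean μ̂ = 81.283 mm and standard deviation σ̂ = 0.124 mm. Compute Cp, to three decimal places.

Cp = (USL − LSL) / (6σ̂) = (81.578 − 81.043) / (6 × 0.124) = 0.5350 / 0.7440 = 0.7191

0.719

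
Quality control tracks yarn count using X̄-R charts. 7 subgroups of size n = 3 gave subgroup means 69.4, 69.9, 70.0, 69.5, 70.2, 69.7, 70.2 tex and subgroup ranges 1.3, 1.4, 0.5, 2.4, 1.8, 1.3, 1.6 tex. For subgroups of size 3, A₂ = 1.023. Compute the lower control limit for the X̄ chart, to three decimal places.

68.338

X̄̄ = (69.4 + 69.9 + 70.0 + 69.5 + 70.2 + 69.7 + 70.2) / 7 = 488.9000 / 7 = 69.8429
R̄ = (1.3 + 1.4 + 0.5 + 2.4 + 1.8 + 1.3 + 1.6) / 7 = 10.3000 / 7 = 1.4714
LCL = X̄̄ − A₂·R̄ = 69.8429 − 1.023 × 1.4714 = 68.3376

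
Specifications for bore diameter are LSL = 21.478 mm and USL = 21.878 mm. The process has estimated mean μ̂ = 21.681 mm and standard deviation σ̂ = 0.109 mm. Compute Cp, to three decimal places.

Cp = (USL − LSL) / (6σ̂) = (21.878 − 21.478) / (6 × 0.109) = 0.4000 / 0.6540 = 0.6116

0.612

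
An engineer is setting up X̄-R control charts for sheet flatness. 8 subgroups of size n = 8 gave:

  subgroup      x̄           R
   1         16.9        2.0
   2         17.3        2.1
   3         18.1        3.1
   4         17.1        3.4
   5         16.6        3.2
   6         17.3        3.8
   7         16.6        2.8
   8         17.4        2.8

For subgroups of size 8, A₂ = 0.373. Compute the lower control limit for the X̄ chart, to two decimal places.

16.08

X̄̄ = (16.9 + 17.3 + 18.1 + 17.1 + 16.6 + 17.3 + 16.6 + 17.4) / 8 = 137.3000 / 8 = 17.1625
R̄ = (2.0 + 2.1 + 3.1 + 3.4 + 3.2 + 3.8 + 2.8 + 2.8) / 8 = 23.2000 / 8 = 2.9000
LCL = X̄̄ − A₂·R̄ = 17.1625 − 0.373 × 2.9000 = 16.0808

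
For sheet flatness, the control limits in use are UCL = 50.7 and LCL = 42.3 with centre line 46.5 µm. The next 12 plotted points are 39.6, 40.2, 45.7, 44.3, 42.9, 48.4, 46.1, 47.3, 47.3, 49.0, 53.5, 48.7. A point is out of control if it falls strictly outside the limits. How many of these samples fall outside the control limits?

3

Compare each point to [42.3, 50.7]: sample 1 = 39.6 < LCL; sample 2 = 40.2 < LCL; sample 11 = 53.5 > UCL.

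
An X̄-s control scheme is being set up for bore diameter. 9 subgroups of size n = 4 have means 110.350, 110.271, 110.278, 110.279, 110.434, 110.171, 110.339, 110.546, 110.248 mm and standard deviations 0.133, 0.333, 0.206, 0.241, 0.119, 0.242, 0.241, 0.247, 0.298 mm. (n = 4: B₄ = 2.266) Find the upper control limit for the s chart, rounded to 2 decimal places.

0.52

s̄ = (0.133 + 0.333 + 0.206 + 0.241 + 0.119 + 0.242 + 0.241 + 0.247 + 0.298) / 9 = 0.2289
UCL_s = B₄·s̄ = 2.266 × 0.2289 = 0.5187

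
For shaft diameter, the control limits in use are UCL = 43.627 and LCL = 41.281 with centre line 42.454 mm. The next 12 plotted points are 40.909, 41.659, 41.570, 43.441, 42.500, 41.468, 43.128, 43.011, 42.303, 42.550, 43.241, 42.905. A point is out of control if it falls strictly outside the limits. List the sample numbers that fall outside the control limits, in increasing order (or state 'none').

1

Compare each point to [41.281, 43.627]: sample 1 = 40.909 < LCL.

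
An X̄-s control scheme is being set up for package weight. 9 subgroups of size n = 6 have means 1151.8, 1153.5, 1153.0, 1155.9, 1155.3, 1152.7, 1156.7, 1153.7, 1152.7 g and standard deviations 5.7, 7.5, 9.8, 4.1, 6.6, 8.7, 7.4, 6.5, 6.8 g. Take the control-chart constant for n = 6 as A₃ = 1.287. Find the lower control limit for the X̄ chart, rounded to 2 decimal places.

1144.90

X̄̄ = (1151.8 + 1153.5 + 1153.0 + 1155.9 + 1155.3 + 1152.7 + 1156.7 + 1153.7 + 1152.7) / 9 = 1153.9222
s̄ = (5.7 + 7.5 + 9.8 + 4.1 + 6.6 + 8.7 + 7.4 + 6.5 + 6.8) / 9 = 7.0111
LCL = X̄̄ − A₃·s̄ = 1153.9222 − 1.287 × 7.0111 = 1144.8989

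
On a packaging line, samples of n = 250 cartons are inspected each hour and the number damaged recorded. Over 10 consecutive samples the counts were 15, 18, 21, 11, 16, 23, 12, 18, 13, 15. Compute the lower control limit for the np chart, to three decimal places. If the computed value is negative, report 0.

p̄ = Σdᵢ / (k·n) = 162 / (10 × 250) = 0.06480
LCL = np̄ − 3·√(np̄(1−p̄)) = 16.2000 − 3 × 3.8923 = 4.5230

4.523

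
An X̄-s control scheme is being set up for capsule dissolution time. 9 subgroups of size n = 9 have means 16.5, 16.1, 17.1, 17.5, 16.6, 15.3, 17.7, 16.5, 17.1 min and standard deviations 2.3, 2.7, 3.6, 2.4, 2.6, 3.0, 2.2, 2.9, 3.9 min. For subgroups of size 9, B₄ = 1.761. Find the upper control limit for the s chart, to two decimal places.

5.01

s̄ = (2.3 + 2.7 + 3.6 + 2.4 + 2.6 + 3.0 + 2.2 + 2.9 + 3.9) / 9 = 2.8444
UCL_s = B₄·s̄ = 1.761 × 2.8444 = 5.0091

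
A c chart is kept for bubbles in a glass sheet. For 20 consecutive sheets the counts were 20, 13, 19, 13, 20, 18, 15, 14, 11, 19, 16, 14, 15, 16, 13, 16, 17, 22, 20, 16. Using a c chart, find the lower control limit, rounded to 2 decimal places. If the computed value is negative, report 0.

4.22

c̄ = (20 + 13 + 19 + 13 + 20 + 18 + 15 + 14 + 11 + 19 + 16 + 14 + 15 + 16 + 13 + 16 + 17 + 22 + 20 + 16) / 20 = 327 / 20 = 16.3500
LCL = c̄ − 3√c̄ = 16.3500 − 3 × 4.0435 = 4.2195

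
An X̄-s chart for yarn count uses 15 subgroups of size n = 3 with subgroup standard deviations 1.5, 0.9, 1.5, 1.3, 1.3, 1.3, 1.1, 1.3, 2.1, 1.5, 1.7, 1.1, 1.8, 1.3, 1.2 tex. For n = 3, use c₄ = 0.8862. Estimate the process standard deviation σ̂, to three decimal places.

s̄ = (1.5 + 0.9 + 1.5 + 1.3 + 1.3 + 1.3 + 1.1 + 1.3 + 2.1 + 1.5 + 1.7 + 1.1 + 1.8 + 1.3 + 1.2) / 15 = 1.3933
σ̂ = s̄ / c₄ = 1.3933 / 0.8862 = 1.5723

1.572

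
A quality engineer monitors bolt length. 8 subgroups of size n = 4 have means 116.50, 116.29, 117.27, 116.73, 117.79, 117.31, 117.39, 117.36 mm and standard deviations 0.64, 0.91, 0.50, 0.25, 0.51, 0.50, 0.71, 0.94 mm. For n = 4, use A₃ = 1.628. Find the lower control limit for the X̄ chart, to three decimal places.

X̄̄ = (116.50 + 116.29 + 117.27 + 116.73 + 117.79 + 117.31 + 117.39 + 117.36) / 8 = 117.0800
s̄ = (0.64 + 0.91 + 0.50 + 0.25 + 0.51 + 0.50 + 0.71 + 0.94) / 8 = 0.6200
LCL = X̄̄ − A₃·s̄ = 117.0800 − 1.628 × 0.6200 = 116.0706

116.071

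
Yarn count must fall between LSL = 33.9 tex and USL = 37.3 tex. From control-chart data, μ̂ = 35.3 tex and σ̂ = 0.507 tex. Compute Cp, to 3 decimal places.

Cp = (USL − LSL) / (6σ̂) = (37.3 − 33.9) / (6 × 0.507) = 3.4000 / 3.0420 = 1.1177

1.118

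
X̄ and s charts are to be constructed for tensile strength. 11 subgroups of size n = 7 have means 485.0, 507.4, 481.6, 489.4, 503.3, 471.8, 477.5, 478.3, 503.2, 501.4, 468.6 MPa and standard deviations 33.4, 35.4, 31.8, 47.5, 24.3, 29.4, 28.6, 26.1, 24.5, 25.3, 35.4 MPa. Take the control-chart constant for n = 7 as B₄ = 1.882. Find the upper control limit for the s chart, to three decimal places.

58.462

s̄ = (33.4 + 35.4 + 31.8 + 47.5 + 24.3 + 29.4 + 28.6 + 26.1 + 24.5 + 25.3 + 35.4) / 11 = 31.0636
UCL_s = B₄·s̄ = 1.882 × 31.0636 = 58.4618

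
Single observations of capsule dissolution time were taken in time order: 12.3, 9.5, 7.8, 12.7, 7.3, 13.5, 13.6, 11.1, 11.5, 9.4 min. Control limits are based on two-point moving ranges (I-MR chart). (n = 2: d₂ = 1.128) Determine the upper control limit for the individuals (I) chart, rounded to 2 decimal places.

18.58

X̄ = (12.3 + 9.5 + 7.8 + 12.7 + 7.3 + 13.5 + 13.6 + 11.1 + 11.5 + 9.4) / 10 = 10.8700
Moving ranges: 2.8, 1.7, 4.9, 5.4, 6.2, 0.1, 2.5, 0.4, 2.1; M̄R̄ = 26.1000 / 9 = 2.9000
UCL = X̄ + 3·M̄R̄/d₂ = 10.8700 + 3 × 2.9000 / 1.128 = 18.5828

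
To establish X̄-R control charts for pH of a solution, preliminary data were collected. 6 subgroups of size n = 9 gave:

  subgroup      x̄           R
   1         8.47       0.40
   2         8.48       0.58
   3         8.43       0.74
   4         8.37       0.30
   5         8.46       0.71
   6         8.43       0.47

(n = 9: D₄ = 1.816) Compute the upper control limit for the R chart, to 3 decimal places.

R̄ = (0.40 + 0.58 + 0.74 + 0.30 + 0.71 + 0.47) / 6 = 3.2000 / 6 = 0.5333
UCL_R = D₄·R̄ = 1.816 × 0.5333 = 0.9685

0.969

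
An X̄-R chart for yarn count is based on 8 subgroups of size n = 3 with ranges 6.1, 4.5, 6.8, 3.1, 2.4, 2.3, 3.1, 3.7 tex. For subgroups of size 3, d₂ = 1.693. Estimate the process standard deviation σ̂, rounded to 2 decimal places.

2.36

R̄ = (6.1 + 4.5 + 6.8 + 3.1 + 2.4 + 2.3 + 3.1 + 3.7) / 8 = 4.0000
σ̂ = R̄ / d₂ = 4.0000 / 1.693 = 2.3627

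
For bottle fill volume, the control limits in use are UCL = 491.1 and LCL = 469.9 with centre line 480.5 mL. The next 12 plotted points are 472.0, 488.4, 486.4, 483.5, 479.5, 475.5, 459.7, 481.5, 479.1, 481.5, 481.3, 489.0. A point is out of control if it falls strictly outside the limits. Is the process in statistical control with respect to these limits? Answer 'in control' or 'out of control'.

out of control

Compare each point to [469.9, 491.1]: sample 7 = 459.7 < LCL.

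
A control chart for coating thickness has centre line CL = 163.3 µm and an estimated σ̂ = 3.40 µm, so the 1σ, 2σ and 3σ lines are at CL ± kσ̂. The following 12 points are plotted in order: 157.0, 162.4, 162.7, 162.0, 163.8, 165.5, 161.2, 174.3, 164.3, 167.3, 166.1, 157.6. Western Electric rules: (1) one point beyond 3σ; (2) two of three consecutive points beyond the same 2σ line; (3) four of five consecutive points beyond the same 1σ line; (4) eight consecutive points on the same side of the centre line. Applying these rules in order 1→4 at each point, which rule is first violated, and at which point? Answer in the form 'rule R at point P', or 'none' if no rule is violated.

rule 1 at point 8

Zone of each point (C = within 1σ̂, B = 1σ̂–2σ̂, A = 2σ̂–3σ̂, * = beyond 3σ̂; sign = side of CL): 1:-B, 2:-C, 3:-C, 4:-C, 5:+C, 6:+C, 7:-C, 8:+*, 9:+C, 10:+B, 11:+C, 12:-B
Rule 1 (one point beyond the 3σ limits) is satisfied at point 8.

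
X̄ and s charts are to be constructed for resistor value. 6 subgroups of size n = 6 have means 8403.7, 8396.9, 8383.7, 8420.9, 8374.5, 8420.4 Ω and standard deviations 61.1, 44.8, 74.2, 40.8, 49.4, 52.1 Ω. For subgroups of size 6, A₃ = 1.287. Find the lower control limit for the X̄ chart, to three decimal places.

8330.862

X̄̄ = (8403.7 + 8396.9 + 8383.7 + 8420.9 + 8374.5 + 8420.4) / 6 = 8400.0167
s̄ = (61.1 + 44.8 + 74.2 + 40.8 + 49.4 + 52.1) / 6 = 53.7333
LCL = X̄̄ − A₃·s̄ = 8400.0167 − 1.287 × 53.7333 = 8330.8619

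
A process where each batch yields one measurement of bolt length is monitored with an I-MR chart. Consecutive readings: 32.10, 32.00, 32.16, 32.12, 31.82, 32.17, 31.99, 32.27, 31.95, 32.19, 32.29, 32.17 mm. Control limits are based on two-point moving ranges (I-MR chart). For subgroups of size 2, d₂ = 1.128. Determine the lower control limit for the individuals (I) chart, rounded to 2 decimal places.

X̄ = (32.10 + 32.00 + 32.16 + 32.12 + 31.82 + 32.17 + 31.99 + 32.27 + 31.95 + 32.19 + 32.29 + 32.17) / 12 = 32.1025
Moving ranges: 0.10, 0.16, 0.04, 0.30, 0.35, 0.18, 0.28, 0.32, 0.24, 0.10, 0.12; M̄R̄ = 2.1900 / 11 = 0.1991
LCL = X̄ − 3·M̄R̄/d₂ = 32.1025 − 3 × 0.1991 / 1.128 = 31.5730

31.57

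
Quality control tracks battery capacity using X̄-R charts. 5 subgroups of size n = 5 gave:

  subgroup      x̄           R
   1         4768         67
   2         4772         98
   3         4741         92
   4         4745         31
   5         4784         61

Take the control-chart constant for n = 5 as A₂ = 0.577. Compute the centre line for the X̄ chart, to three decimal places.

4762.000

X̄̄ = (4768 + 4772 + 4741 + 4745 + 4784) / 5 = 23810.0000 / 5 = 4762.0000
CL = X̄̄ = 4762.0000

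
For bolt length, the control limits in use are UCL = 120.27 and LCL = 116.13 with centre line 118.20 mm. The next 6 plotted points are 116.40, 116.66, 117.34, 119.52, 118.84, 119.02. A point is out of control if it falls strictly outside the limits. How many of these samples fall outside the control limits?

0

All 6 points lie within [116.13, 120.27].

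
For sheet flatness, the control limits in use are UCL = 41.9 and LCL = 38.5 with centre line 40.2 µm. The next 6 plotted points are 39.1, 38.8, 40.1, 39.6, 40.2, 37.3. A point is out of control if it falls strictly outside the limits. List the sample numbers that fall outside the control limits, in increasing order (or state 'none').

6

Compare each point to [38.5, 41.9]: sample 6 = 37.3 < LCL.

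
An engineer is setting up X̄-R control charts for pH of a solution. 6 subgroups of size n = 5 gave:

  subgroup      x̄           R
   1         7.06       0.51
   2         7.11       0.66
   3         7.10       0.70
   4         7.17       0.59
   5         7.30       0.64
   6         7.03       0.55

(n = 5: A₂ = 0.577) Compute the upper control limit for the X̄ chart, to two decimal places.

X̄̄ = (7.06 + 7.11 + 7.10 + 7.17 + 7.30 + 7.03) / 6 = 42.7700 / 6 = 7.1283
R̄ = (0.51 + 0.66 + 0.70 + 0.59 + 0.64 + 0.55) / 6 = 3.6500 / 6 = 0.6083
UCL = X̄̄ + A₂·R̄ = 7.1283 + 0.577 × 0.6083 = 7.4793

7.48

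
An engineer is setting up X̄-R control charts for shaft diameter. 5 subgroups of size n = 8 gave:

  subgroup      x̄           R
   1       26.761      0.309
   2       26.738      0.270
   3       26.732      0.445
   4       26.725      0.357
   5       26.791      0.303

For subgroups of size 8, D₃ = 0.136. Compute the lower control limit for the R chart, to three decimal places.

0.046

R̄ = (0.309 + 0.270 + 0.445 + 0.357 + 0.303) / 5 = 1.6840 / 5 = 0.3368
LCL_R = D₃·R̄ = 0.136 × 0.3368 = 0.0458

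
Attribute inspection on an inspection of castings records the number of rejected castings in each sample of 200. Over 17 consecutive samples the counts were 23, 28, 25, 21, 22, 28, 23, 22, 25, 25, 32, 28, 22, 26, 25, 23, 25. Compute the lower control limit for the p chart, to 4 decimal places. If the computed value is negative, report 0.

p̄ = Σdᵢ / (k·n) = 423 / (17 × 200) = 0.12441
LCL = p̄ − 3·√(p̄(1−p̄)/n) = 0.12441 − 3 × 0.02334 = 0.05440

0.0544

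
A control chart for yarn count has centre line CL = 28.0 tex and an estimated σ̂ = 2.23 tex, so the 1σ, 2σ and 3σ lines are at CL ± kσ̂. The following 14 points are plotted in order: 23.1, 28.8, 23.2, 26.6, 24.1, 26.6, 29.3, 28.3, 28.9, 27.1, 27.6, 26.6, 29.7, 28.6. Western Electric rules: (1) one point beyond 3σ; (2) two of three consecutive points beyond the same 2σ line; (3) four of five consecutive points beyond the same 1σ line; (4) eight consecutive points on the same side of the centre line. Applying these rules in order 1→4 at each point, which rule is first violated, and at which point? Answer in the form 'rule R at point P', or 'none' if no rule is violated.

Zone of each point (C = within 1σ̂, B = 1σ̂–2σ̂, A = 2σ̂–3σ̂, * = beyond 3σ̂; sign = side of CL): 1:-A, 2:+C, 3:-A, 4:-C, 5:-B, 6:-C, 7:+C, 8:+C, 9:+C, 10:-C, 11:-C, 12:-C, 13:+C, 14:+C
Rule 2 (two of three consecutive points beyond the same 2σ limit) is satisfied at point 3.

rule 2 at point 3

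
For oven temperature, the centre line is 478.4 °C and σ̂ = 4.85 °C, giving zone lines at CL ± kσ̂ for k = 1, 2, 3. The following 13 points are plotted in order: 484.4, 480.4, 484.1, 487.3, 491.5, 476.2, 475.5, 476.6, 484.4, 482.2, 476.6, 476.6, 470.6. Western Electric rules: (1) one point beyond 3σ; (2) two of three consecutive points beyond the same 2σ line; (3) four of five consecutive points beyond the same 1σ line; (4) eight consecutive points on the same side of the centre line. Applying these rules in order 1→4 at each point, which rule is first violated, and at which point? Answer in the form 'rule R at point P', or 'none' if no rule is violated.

rule 3 at point 5

Zone of each point (C = within 1σ̂, B = 1σ̂–2σ̂, A = 2σ̂–3σ̂, * = beyond 3σ̂; sign = side of CL): 1:+B, 2:+C, 3:+B, 4:+B, 5:+A, 6:-C, 7:-C, 8:-C, 9:+B, 10:+C, 11:-C, 12:-C, 13:-B
Rule 3 (four of five consecutive points beyond the same 1σ limit) is satisfied at point 5.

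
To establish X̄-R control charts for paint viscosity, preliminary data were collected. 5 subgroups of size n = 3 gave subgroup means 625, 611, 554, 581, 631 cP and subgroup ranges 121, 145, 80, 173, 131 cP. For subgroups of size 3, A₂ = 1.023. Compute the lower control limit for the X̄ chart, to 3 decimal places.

467.410

X̄̄ = (625 + 611 + 554 + 581 + 631) / 5 = 3002.0000 / 5 = 600.4000
R̄ = (121 + 145 + 80 + 173 + 131) / 5 = 650.0000 / 5 = 130.0000
LCL = X̄̄ − A₂·R̄ = 600.4000 − 1.023 × 130.0000 = 467.4100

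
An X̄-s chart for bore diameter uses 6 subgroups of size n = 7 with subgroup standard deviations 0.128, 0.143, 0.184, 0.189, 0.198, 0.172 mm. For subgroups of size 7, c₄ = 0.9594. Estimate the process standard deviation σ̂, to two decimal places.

s̄ = (0.128 + 0.143 + 0.184 + 0.189 + 0.198 + 0.172) / 6 = 0.1690
σ̂ = s̄ / c₄ = 0.1690 / 0.9594 = 0.1762

0.18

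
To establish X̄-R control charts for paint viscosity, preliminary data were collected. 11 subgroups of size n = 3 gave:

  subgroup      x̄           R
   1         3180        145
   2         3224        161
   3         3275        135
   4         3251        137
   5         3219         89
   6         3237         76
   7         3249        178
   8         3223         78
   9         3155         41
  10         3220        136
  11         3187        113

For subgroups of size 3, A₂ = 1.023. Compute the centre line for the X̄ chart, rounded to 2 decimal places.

3220.00

X̄̄ = (3180 + 3224 + 3275 + 3251 + 3219 + 3237 + 3249 + 3223 + 3155 + 3220 + 3187) / 11 = 35420.0000 / 11 = 3220.0000
CL = X̄̄ = 3220.0000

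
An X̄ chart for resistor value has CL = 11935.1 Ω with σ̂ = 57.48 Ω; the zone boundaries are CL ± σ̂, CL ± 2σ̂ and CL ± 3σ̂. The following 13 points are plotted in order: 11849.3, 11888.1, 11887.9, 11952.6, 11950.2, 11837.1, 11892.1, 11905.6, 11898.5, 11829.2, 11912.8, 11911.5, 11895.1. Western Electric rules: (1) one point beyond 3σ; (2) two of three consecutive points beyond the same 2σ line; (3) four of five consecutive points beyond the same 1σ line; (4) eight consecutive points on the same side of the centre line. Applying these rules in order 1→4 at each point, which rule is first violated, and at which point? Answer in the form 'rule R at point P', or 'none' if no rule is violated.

Zone of each point (C = within 1σ̂, B = 1σ̂–2σ̂, A = 2σ̂–3σ̂, * = beyond 3σ̂; sign = side of CL): 1:-B, 2:-C, 3:-C, 4:+C, 5:+C, 6:-B, 7:-C, 8:-C, 9:-C, 10:-B, 11:-C, 12:-C, 13:-C
Rule 4 (eight consecutive points on the same side of the centre line) is satisfied at point 13.

rule 4 at point 13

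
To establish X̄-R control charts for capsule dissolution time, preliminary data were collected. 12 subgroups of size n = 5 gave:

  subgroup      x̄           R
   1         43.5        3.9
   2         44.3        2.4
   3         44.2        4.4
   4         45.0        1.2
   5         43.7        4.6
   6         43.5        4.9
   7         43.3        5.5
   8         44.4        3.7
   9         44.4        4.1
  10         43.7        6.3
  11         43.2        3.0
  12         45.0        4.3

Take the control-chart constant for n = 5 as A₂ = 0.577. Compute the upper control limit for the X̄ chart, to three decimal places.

46.339

X̄̄ = (43.5 + 44.3 + 44.2 + 45.0 + 43.7 + 43.5 + 43.3 + 44.4 + 44.4 + 43.7 + 43.2 + 45.0) / 12 = 528.2000 / 12 = 44.0167
R̄ = (3.9 + 2.4 + 4.4 + 1.2 + 4.6 + 4.9 + 5.5 + 3.7 + 4.1 + 6.3 + 3.0 + 4.3) / 12 = 48.3000 / 12 = 4.0250
UCL = X̄̄ + A₂·R̄ = 44.0167 + 0.577 × 4.0250 = 46.3391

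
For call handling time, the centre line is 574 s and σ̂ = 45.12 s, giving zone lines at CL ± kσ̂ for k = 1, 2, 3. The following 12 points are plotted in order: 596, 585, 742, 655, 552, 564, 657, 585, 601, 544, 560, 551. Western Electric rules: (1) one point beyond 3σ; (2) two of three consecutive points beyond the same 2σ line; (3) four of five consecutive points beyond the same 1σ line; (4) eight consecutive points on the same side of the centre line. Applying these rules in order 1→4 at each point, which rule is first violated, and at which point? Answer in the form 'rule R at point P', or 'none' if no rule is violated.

rule 1 at point 3

Zone of each point (C = within 1σ̂, B = 1σ̂–2σ̂, A = 2σ̂–3σ̂, * = beyond 3σ̂; sign = side of CL): 1:+C, 2:+C, 3:+*, 4:+B, 5:-C, 6:-C, 7:+B, 8:+C, 9:+C, 10:-C, 11:-C, 12:-C
Rule 1 (one point beyond the 3σ limits) is satisfied at point 3.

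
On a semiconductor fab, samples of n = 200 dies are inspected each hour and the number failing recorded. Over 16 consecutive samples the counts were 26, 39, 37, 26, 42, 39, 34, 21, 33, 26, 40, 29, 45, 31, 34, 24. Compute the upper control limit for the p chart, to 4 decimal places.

p̄ = Σdᵢ / (k·n) = 526 / (16 × 200) = 0.16437
UCL = p̄ + 3·√(p̄(1−p̄)/n) = 0.16437 + 3 × √(0.16437×0.83563/200) = 0.16437 + 3 × 0.02621 = 0.24299

0.2430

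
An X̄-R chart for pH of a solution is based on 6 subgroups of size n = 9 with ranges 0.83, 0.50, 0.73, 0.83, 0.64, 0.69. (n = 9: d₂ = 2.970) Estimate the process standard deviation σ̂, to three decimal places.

R̄ = (0.83 + 0.50 + 0.73 + 0.83 + 0.64 + 0.69) / 6 = 0.7033
σ̂ = R̄ / d₂ = 0.7033 / 2.970 = 0.2368

0.237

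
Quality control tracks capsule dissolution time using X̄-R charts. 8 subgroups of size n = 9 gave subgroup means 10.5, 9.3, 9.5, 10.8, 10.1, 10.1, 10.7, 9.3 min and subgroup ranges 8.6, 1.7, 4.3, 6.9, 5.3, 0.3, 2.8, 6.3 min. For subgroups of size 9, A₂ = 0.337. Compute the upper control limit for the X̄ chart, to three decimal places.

X̄̄ = (10.5 + 9.3 + 9.5 + 10.8 + 10.1 + 10.1 + 10.7 + 9.3) / 8 = 80.3000 / 8 = 10.0375
R̄ = (8.6 + 1.7 + 4.3 + 6.9 + 5.3 + 0.3 + 2.8 + 6.3) / 8 = 36.2000 / 8 = 4.5250
UCL = X̄̄ + A₂·R̄ = 10.0375 + 0.337 × 4.5250 = 11.5624

11.562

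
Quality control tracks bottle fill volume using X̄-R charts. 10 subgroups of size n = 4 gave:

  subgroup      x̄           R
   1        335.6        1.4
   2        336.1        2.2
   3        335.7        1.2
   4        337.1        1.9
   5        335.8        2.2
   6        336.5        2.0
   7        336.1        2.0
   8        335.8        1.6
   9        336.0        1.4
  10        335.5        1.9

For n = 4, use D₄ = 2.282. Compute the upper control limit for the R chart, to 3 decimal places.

4.062

R̄ = (1.4 + 2.2 + 1.2 + 1.9 + 2.2 + 2.0 + 2.0 + 1.6 + 1.4 + 1.9) / 10 = 17.8000 / 10 = 1.7800
UCL_R = D₄·R̄ = 2.282 × 1.7800 = 4.0620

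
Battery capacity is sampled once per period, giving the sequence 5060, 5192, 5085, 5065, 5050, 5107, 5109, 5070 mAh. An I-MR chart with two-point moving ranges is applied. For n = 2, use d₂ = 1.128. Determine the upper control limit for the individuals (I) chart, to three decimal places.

X̄ = (5060 + 5192 + 5085 + 5065 + 5050 + 5107 + 5109 + 5070) / 8 = 5092.2500
Moving ranges: 132, 107, 20, 15, 57, 2, 39; M̄R̄ = 372.0000 / 7 = 53.1429
UCL = X̄ + 3·M̄R̄/d₂ = 5092.2500 + 3 × 53.1429 / 1.128 = 5233.5874

5233.587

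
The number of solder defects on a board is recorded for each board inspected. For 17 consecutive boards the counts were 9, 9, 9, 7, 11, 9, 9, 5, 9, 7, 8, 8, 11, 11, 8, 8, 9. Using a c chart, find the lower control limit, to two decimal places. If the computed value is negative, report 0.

c̄ = (9 + 9 + 9 + 7 + 11 + 9 + 9 + 5 + 9 + 7 + 8 + 8 + 11 + 11 + 8 + 8 + 9) / 17 = 147 / 17 = 8.6471
LCL = c̄ − 3√c̄ = 8.6471 − 3 × 2.9406 = -0.1747 → 0 (cannot be negative)

0.00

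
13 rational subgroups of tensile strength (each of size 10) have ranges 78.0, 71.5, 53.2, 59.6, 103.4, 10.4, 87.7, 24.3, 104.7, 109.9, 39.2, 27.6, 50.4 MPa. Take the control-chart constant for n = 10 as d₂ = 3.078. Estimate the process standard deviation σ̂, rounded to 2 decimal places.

R̄ = (78.0 + 71.5 + 53.2 + 59.6 + 103.4 + 10.4 + 87.7 + 24.3 + 104.7 + 109.9 + 39.2 + 27.6 + 50.4) / 13 = 63.0692
σ̂ = R̄ / d₂ = 63.0692 / 3.078 = 20.4903

20.49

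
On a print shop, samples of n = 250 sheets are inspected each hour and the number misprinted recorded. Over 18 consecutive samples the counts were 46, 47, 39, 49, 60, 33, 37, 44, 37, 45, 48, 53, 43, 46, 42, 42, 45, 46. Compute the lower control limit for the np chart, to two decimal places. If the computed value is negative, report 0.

26.40

p̄ = Σdᵢ / (k·n) = 802 / (18 × 250) = 0.17822
LCL = np̄ − 3·√(np̄(1−p̄)) = 44.5556 − 3 × 6.0510 = 26.4025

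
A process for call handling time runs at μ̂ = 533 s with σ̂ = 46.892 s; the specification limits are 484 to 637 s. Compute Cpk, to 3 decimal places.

Cpu = (USL − μ̂) / (3σ̂) = (637 − 533) / (3 × 46.892) = 0.7393; Cpl = (μ̂ − LSL) / (3σ̂) = (533 − 484) / (3 × 46.892) = 0.3483; Cpk = min(Cpu, Cpl) = 0.3483

0.348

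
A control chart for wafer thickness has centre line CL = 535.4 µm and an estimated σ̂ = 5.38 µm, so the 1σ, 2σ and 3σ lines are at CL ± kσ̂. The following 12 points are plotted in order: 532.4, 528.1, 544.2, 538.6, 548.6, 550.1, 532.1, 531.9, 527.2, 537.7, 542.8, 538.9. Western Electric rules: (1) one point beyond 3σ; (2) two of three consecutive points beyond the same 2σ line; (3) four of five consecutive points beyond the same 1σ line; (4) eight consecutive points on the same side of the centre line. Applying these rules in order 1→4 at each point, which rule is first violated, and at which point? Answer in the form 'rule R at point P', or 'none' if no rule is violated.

Zone of each point (C = within 1σ̂, B = 1σ̂–2σ̂, A = 2σ̂–3σ̂, * = beyond 3σ̂; sign = side of CL): 1:-C, 2:-B, 3:+B, 4:+C, 5:+A, 6:+A, 7:-C, 8:-C, 9:-B, 10:+C, 11:+B, 12:+C
Rule 2 (two of three consecutive points beyond the same 2σ limit) is satisfied at point 6.

rule 2 at point 6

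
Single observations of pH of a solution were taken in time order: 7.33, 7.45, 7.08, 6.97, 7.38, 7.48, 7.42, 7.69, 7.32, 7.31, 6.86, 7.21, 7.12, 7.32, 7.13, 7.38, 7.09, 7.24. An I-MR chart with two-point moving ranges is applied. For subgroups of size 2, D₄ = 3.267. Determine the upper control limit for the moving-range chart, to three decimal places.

0.728

Moving ranges: 0.12, 0.37, 0.11, 0.41, 0.10, 0.06, 0.27, 0.37, 0.01, 0.45, 0.35, 0.09, 0.20, 0.19, 0.25, 0.29, 0.15; M̄R̄ = 3.7900 / 17 = 0.2229
UCL_MR = D₄·M̄R̄ = 3.267 × 0.2229 = 0.7283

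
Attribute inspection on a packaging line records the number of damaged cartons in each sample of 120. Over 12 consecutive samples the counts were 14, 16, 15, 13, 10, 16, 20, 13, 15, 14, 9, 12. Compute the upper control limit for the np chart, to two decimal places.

24.44

p̄ = Σdᵢ / (k·n) = 167 / (12 × 120) = 0.11597
UCL = np̄ + 3·√(np̄(1−p̄)) = 13.9167 + 3 × √(13.9167×0.88403) = 13.9167 + 3 × 3.5075 = 24.4392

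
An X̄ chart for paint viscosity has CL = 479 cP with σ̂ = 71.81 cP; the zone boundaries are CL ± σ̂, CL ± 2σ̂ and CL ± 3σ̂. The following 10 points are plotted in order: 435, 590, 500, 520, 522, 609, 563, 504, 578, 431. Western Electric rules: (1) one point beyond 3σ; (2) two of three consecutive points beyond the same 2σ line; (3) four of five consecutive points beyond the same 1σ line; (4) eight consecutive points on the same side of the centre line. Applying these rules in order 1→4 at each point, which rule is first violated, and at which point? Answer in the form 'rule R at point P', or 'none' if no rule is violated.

Zone of each point (C = within 1σ̂, B = 1σ̂–2σ̂, A = 2σ̂–3σ̂, * = beyond 3σ̂; sign = side of CL): 1:-C, 2:+B, 3:+C, 4:+C, 5:+C, 6:+B, 7:+B, 8:+C, 9:+B, 10:-C
Rule 4 (eight consecutive points on the same side of the centre line) is satisfied at point 9.

rule 4 at point 9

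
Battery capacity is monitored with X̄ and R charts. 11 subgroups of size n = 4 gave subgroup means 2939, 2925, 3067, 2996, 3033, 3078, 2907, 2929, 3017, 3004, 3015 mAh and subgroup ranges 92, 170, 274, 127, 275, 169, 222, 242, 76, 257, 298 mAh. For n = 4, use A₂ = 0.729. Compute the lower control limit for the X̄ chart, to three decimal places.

2845.886

X̄̄ = (2939 + 2925 + 3067 + 2996 + 3033 + 3078 + 2907 + 2929 + 3017 + 3004 + 3015) / 11 = 32910.0000 / 11 = 2991.8182
R̄ = (92 + 170 + 274 + 127 + 275 + 169 + 222 + 242 + 76 + 257 + 298) / 11 = 2202.0000 / 11 = 200.1818
LCL = X̄̄ − A₂·R̄ = 2991.8182 − 0.729 × 200.1818 = 2845.8856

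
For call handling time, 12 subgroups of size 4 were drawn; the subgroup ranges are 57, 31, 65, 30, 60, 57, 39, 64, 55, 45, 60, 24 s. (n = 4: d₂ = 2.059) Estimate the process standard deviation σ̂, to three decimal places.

23.757

R̄ = (57 + 31 + 65 + 30 + 60 + 57 + 39 + 64 + 55 + 45 + 60 + 24) / 12 = 48.9167
σ̂ = R̄ / d₂ = 48.9167 / 2.059 = 23.7575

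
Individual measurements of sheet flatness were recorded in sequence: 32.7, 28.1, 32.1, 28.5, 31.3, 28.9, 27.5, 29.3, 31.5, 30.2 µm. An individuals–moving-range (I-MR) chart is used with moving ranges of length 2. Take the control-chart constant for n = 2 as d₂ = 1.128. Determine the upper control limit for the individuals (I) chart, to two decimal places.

X̄ = (32.7 + 28.1 + 32.1 + 28.5 + 31.3 + 28.9 + 27.5 + 29.3 + 31.5 + 30.2) / 10 = 30.0100
Moving ranges: 4.6, 4.0, 3.6, 2.8, 2.4, 1.4, 1.8, 2.2, 1.3; M̄R̄ = 24.1000 / 9 = 2.6778
UCL = X̄ + 3·M̄R̄/d₂ = 30.0100 + 3 × 2.6778 / 1.128 = 37.1317

37.13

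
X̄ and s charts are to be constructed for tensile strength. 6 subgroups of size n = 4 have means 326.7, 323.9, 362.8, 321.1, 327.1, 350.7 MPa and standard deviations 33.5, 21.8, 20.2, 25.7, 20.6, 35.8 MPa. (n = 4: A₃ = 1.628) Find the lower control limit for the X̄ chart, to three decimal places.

X̄̄ = (326.7 + 323.9 + 362.8 + 321.1 + 327.1 + 350.7) / 6 = 335.3833
s̄ = (33.5 + 21.8 + 20.2 + 25.7 + 20.6 + 35.8) / 6 = 26.2667
LCL = X̄̄ − A₃·s̄ = 335.3833 − 1.628 × 26.2667 = 292.6212

292.621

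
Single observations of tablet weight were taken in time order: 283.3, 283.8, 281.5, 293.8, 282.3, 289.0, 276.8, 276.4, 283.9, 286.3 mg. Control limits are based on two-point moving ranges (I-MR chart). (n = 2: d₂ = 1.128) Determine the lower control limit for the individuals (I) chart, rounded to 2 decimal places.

267.22

X̄ = (283.3 + 283.8 + 281.5 + 293.8 + 282.3 + 289.0 + 276.8 + 276.4 + 283.9 + 286.3) / 10 = 283.7100
Moving ranges: 0.5, 2.3, 12.3, 11.5, 6.7, 12.2, 0.4, 7.5, 2.4; M̄R̄ = 55.8000 / 9 = 6.2000
LCL = X̄ − 3·M̄R̄/d₂ = 283.7100 − 3 × 6.2000 / 1.128 = 267.2206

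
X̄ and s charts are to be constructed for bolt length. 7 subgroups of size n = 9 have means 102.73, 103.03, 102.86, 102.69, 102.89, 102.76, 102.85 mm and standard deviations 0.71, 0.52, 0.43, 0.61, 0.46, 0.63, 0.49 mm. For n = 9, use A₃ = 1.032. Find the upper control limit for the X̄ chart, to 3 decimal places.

103.398

X̄̄ = (102.73 + 103.03 + 102.86 + 102.69 + 102.89 + 102.76 + 102.85) / 7 = 102.8300
s̄ = (0.71 + 0.52 + 0.43 + 0.61 + 0.46 + 0.63 + 0.49) / 7 = 0.5500
UCL = X̄̄ + A₃·s̄ = 102.8300 + 1.032 × 0.5500 = 103.3976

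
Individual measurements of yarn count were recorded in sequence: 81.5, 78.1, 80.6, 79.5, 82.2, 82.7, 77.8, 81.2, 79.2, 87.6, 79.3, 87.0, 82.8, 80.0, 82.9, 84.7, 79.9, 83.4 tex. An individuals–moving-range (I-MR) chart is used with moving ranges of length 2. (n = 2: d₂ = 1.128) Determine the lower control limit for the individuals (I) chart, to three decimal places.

X̄ = (81.5 + 78.1 + 80.6 + 79.5 + 82.2 + 82.7 + 77.8 + 81.2 + 79.2 + 87.6 + 79.3 + 87.0 + 82.8 + 80.0 + 82.9 + 84.7 + 79.9 + 83.4) / 18 = 81.6889
Moving ranges: 3.4, 2.5, 1.1, 2.7, 0.5, 4.9, 3.4, 2.0, 8.4, 8.3, 7.7, 4.2, 2.8, 2.9, 1.8, 4.8, 3.5; M̄R̄ = 64.9000 / 17 = 3.8176
LCL = X̄ − 3·M̄R̄/d₂ = 81.6889 − 3 × 3.8176 / 1.128 = 71.5356

71.536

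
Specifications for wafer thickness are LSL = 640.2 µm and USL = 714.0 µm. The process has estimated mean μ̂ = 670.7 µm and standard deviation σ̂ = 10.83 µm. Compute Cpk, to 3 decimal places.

Cpu = (USL − μ̂) / (3σ̂) = (714.0 − 670.7) / (3 × 10.83) = 1.3327; Cpl = (μ̂ − LSL) / (3σ̂) = (670.7 − 640.2) / (3 × 10.83) = 0.9388; Cpk = min(Cpu, Cpl) = 0.9388

0.939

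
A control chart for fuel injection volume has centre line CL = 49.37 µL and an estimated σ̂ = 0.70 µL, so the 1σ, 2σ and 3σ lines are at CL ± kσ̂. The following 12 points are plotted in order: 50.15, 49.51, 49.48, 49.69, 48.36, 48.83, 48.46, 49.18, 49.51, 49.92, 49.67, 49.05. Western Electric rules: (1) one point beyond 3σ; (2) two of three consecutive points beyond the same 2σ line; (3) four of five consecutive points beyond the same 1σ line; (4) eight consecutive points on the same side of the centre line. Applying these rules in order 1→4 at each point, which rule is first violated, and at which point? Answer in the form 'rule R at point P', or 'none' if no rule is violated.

none

Zone of each point (C = within 1σ̂, B = 1σ̂–2σ̂, A = 2σ̂–3σ̂, * = beyond 3σ̂; sign = side of CL): 1:+B, 2:+C, 3:+C, 4:+C, 5:-B, 6:-C, 7:-B, 8:-C, 9:+C, 10:+C, 11:+C, 12:-C
No rule fires across all 12 points.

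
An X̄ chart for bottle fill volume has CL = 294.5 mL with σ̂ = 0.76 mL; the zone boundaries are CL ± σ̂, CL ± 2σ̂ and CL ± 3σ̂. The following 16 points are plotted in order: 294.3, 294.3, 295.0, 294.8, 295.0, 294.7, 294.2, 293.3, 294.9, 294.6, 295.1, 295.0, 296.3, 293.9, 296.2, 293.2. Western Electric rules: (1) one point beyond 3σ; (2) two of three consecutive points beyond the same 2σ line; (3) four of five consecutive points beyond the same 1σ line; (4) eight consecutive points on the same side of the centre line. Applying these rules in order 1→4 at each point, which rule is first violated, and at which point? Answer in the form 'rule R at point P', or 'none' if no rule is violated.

Zone of each point (C = within 1σ̂, B = 1σ̂–2σ̂, A = 2σ̂–3σ̂, * = beyond 3σ̂; sign = side of CL): 1:-C, 2:-C, 3:+C, 4:+C, 5:+C, 6:+C, 7:-C, 8:-B, 9:+C, 10:+C, 11:+C, 12:+C, 13:+A, 14:-C, 15:+A, 16:-B
Rule 2 (two of three consecutive points beyond the same 2σ limit) is satisfied at point 15.

rule 2 at point 15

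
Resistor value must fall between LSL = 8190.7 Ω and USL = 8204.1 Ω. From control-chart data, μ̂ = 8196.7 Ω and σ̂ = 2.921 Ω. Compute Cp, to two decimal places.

0.76

Cp = (USL − LSL) / (6σ̂) = (8204.1 − 8190.7) / (6 × 2.921) = 13.4000 / 17.5260 = 0.7646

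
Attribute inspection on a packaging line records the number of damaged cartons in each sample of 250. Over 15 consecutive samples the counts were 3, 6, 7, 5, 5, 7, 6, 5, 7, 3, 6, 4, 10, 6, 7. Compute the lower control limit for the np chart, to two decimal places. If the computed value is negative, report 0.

0.00

p̄ = Σdᵢ / (k·n) = 87 / (15 × 250) = 0.02320
LCL = np̄ − 3·√(np̄(1−p̄)) = 5.8000 − 3 × 2.3802 = -1.3407 → 0 (negative, so LCL = 0)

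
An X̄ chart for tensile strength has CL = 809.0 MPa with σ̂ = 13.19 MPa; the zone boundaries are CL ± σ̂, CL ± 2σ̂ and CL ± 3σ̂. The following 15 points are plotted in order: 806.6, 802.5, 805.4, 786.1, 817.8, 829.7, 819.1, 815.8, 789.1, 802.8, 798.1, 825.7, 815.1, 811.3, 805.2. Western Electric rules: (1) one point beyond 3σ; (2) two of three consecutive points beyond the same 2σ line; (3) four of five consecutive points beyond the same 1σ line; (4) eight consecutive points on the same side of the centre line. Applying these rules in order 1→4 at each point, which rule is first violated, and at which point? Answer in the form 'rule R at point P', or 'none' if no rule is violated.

Zone of each point (C = within 1σ̂, B = 1σ̂–2σ̂, A = 2σ̂–3σ̂, * = beyond 3σ̂; sign = side of CL): 1:-C, 2:-C, 3:-C, 4:-B, 5:+C, 6:+B, 7:+C, 8:+C, 9:-B, 10:-C, 11:-C, 12:+B, 13:+C, 14:+C, 15:-C
No rule fires across all 15 points.

none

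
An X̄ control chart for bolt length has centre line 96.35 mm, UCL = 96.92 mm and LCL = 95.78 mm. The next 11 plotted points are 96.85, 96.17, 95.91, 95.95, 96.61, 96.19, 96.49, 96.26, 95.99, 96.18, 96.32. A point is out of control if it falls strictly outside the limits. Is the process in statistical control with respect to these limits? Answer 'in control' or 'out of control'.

All 11 points lie within [95.78, 96.92].

in control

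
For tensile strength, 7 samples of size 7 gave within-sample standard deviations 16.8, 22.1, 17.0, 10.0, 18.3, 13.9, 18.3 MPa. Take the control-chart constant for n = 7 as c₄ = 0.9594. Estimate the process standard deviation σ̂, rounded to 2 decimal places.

s̄ = (16.8 + 22.1 + 17.0 + 10.0 + 18.3 + 13.9 + 18.3) / 7 = 16.6286
σ̂ = s̄ / c₄ = 16.6286 / 0.9594 = 17.3323

17.33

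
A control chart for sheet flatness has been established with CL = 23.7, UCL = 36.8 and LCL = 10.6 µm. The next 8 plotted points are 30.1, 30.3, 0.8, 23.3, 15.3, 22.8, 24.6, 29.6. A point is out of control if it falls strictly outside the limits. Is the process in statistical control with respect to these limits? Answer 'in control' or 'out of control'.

out of control

Compare each point to [10.6, 36.8]: sample 3 = 0.8 < LCL.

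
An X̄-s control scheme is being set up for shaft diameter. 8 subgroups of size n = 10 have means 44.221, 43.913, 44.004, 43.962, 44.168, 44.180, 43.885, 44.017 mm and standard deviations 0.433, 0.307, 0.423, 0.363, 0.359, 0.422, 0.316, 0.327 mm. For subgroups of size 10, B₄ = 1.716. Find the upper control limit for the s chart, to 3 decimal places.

s̄ = (0.433 + 0.307 + 0.423 + 0.363 + 0.359 + 0.422 + 0.316 + 0.327) / 8 = 0.3688
UCL_s = B₄·s̄ = 1.716 × 0.3688 = 0.6328

0.633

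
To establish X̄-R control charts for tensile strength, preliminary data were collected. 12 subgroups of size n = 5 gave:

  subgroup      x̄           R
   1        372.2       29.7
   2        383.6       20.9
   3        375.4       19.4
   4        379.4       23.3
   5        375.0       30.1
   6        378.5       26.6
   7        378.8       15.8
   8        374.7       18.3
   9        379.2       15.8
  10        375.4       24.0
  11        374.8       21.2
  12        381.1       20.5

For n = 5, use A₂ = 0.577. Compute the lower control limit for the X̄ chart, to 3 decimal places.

364.571

X̄̄ = (372.2 + 383.6 + 375.4 + 379.4 + 375.0 + 378.5 + 378.8 + 374.7 + 379.2 + 375.4 + 374.8 + 381.1) / 12 = 4528.1000 / 12 = 377.3417
R̄ = (29.7 + 20.9 + 19.4 + 23.3 + 30.1 + 26.6 + 15.8 + 18.3 + 15.8 + 24.0 + 21.2 + 20.5) / 12 = 265.6000 / 12 = 22.1333
LCL = X̄̄ − A₂·R̄ = 377.3417 − 0.577 × 22.1333 = 364.5707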